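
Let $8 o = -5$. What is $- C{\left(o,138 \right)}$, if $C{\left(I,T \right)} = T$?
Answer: $-138$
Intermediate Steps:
$o = - \frac{5}{8}$ ($o = \frac{1}{8} \left(-5\right) = - \frac{5}{8} \approx -0.625$)
$- C{\left(o,138 \right)} = \left(-1\right) 138 = -138$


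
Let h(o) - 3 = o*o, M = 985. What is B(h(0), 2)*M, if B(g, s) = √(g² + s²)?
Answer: 985*√13 ≈ 3551.5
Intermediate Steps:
h(o) = 3 + o² (h(o) = 3 + o*o = 3 + o²)
B(h(0), 2)*M = √((3 + 0²)² + 2²)*985 = √((3 + 0)² + 4)*985 = √(3² + 4)*985 = √(9 + 4)*985 = √13*985 = 985*√13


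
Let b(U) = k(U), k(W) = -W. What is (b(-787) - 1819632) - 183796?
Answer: -2002641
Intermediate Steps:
b(U) = -U
(b(-787) - 1819632) - 183796 = (-1*(-787) - 1819632) - 183796 = (787 - 1819632) - 183796 = -1818845 - 183796 = -2002641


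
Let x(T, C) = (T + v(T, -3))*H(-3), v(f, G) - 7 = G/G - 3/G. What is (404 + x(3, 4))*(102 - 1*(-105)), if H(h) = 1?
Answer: 86112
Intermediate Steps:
v(f, G) = 8 - 3/G (v(f, G) = 7 + (G/G - 3/G) = 7 + (1 - 3/G) = 8 - 3/G)
x(T, C) = 9 + T (x(T, C) = (T + (8 - 3/(-3)))*1 = (T + (8 - 3*(-1/3)))*1 = (T + (8 + 1))*1 = (T + 9)*1 = (9 + T)*1 = 9 + T)
(404 + x(3, 4))*(102 - 1*(-105)) = (404 + (9 + 3))*(102 - 1*(-105)) = (404 + 12)*(102 + 105) = 416*207 = 86112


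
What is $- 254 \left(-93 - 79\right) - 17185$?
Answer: $26503$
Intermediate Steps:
$- 254 \left(-93 - 79\right) - 17185 = \left(-254\right) \left(-172\right) - 17185 = 43688 - 17185 = 26503$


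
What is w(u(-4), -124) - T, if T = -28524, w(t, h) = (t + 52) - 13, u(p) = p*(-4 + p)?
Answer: 28595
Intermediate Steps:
w(t, h) = 39 + t (w(t, h) = (52 + t) - 13 = 39 + t)
w(u(-4), -124) - T = (39 - 4*(-4 - 4)) - 1*(-28524) = (39 - 4*(-8)) + 28524 = (39 + 32) + 28524 = 71 + 28524 = 28595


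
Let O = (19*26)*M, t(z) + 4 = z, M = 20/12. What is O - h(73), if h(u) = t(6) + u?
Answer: 2245/3 ≈ 748.33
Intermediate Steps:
M = 5/3 (M = 20*(1/12) = 5/3 ≈ 1.6667)
t(z) = -4 + z
O = 2470/3 (O = (19*26)*(5/3) = 494*(5/3) = 2470/3 ≈ 823.33)
h(u) = 2 + u (h(u) = (-4 + 6) + u = 2 + u)
O - h(73) = 2470/3 - (2 + 73) = 2470/3 - 1*75 = 2470/3 - 75 = 2245/3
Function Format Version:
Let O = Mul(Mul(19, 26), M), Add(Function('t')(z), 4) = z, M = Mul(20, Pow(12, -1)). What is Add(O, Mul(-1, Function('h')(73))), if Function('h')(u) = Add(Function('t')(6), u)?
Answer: Rational(2245, 3) ≈ 748.33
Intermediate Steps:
M = Rational(5, 3) (M = Mul(20, Rational(1, 12)) = Rational(5, 3) ≈ 1.6667)
Function('t')(z) = Add(-4, z)
O = Rational(2470, 3) (O = Mul(Mul(19, 26), Rational(5, 3)) = Mul(494, Rational(5, 3)) = Rational(2470, 3) ≈ 823.33)
Function('h')(u) = Add(2, u) (Function('h')(u) = Add(Add(-4, 6), u) = Add(2, u))
Add(O, Mul(-1, Function('h')(73))) = Add(Rational(2470, 3), Mul(-1, Add(2, 73))) = Add(Rational(2470, 3), Mul(-1, 75)) = Add(Rational(2470, 3), -75) = Rational(2245, 3)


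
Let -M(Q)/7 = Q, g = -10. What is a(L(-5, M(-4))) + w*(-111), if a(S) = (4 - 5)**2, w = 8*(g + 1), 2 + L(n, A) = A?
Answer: 7993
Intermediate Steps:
M(Q) = -7*Q
L(n, A) = -2 + A
w = -72 (w = 8*(-10 + 1) = 8*(-9) = -72)
a(S) = 1 (a(S) = (-1)**2 = 1)
a(L(-5, M(-4))) + w*(-111) = 1 - 72*(-111) = 1 + 7992 = 7993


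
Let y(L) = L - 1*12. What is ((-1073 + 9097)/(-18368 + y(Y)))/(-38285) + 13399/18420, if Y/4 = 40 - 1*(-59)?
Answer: 57659956129/79265570280 ≈ 0.72743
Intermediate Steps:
Y = 396 (Y = 4*(40 - 1*(-59)) = 4*(40 + 59) = 4*99 = 396)
y(L) = -12 + L (y(L) = L - 12 = -12 + L)
((-1073 + 9097)/(-18368 + y(Y)))/(-38285) + 13399/18420 = ((-1073 + 9097)/(-18368 + (-12 + 396)))/(-38285) + 13399/18420 = (8024/(-18368 + 384))*(-1/38285) + 13399*(1/18420) = (8024/(-17984))*(-1/38285) + 13399/18420 = (8024*(-1/17984))*(-1/38285) + 13399/18420 = -1003/2248*(-1/38285) + 13399/18420 = 1003/86064680 + 13399/18420 = 57659956129/79265570280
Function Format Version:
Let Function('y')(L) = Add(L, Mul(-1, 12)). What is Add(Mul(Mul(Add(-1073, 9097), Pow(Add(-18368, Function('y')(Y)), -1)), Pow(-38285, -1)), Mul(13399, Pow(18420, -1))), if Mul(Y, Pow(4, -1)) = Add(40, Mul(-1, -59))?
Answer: Rational(57659956129, 79265570280) ≈ 0.72743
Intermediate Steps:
Y = 396 (Y = Mul(4, Add(40, Mul(-1, -59))) = Mul(4, Add(40, 59)) = Mul(4, 99) = 396)
Function('y')(L) = Add(-12, L) (Function('y')(L) = Add(L, -12) = Add(-12, L))
Add(Mul(Mul(Add(-1073, 9097), Pow(Add(-18368, Function('y')(Y)), -1)), Pow(-38285, -1)), Mul(13399, Pow(18420, -1))) = Add(Mul(Mul(Add(-1073, 9097), Pow(Add(-18368, Add(-12, 396)), -1)), Pow(-38285, -1)), Mul(13399, Pow(18420, -1))) = Add(Mul(Mul(8024, Pow(Add(-18368, 384), -1)), Rational(-1, 38285)), Mul(13399, Rational(1, 18420))) = Add(Mul(Mul(8024, Pow(-17984, -1)), Rational(-1, 38285)), Rational(13399, 18420)) = Add(Mul(Mul(8024, Rational(-1, 17984)), Rational(-1, 38285)), Rational(13399, 18420)) = Add(Mul(Rational(-1003, 2248), Rational(-1, 38285)), Rational(13399, 18420)) = Add(Rational(1003, 86064680), Rational(13399, 18420)) = Rational(57659956129, 79265570280)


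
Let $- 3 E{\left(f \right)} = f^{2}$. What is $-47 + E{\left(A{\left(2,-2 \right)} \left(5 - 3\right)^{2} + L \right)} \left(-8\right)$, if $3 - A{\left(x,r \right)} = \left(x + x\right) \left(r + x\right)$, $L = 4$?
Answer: $\frac{1907}{3} \approx 635.67$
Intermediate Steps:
$A{\left(x,r \right)} = 3 - 2 x \left(r + x\right)$ ($A{\left(x,r \right)} = 3 - \left(x + x\right) \left(r + x\right) = 3 - 2 x \left(r + x\right)$)
$E{\left(f \right)} = - \frac{f^{2}}{3}$
$-47 + E{\left(A{\left(2,-2 \right)} \left(5 - 3\right)^{2} + L \right)} \left(-8\right) = -47 + - \frac{\left(\left(3 - 2 \cdot 2^{2} - \left(-4\right) 2\right) \left(5 - 3\right)^{2} + 4\right)^{2}}{3} \left(-8\right) = -47 + - \frac{\left(\left(3 - 8 + 8\right) 2^{2} + 4\right)^{2}}{3} \left(-8\right) = -47 + - \frac{\left(\left(3 - 8 + 8\right) 4 + 4\right)^{2}}{3} \left(-8\right) = -47 + - \frac{\left(3 \cdot 4 + 4\right)^{2}}{3} \left(-8\right) = -47 + - \frac{\left(12 + 4\right)^{2}}{3} \left(-8\right) = -47 + - \frac{16^{2}}{3} \left(-8\right) = -47 + \left(- \frac{1}{3}\right) 256 \left(-8\right) = -47 - - \frac{2048}{3} = -47 + \frac{2048}{3} = \frac{1907}{3}$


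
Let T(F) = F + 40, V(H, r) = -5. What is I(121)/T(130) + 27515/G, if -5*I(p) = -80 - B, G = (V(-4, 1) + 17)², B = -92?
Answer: 11693011/61200 ≈ 191.06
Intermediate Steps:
T(F) = 40 + F
G = 144 (G = (-5 + 17)² = 12² = 144)
I(p) = -12/5 (I(p) = -(-80 - 1*(-92))/5 = -(-80 + 92)/5 = -⅕*12 = -12/5)
I(121)/T(130) + 27515/G = -12/(5*(40 + 130)) + 27515/144 = -12/5/170 + 27515*(1/144) = -12/5*1/170 + 27515/144 = -6/425 + 27515/144 = 11693011/61200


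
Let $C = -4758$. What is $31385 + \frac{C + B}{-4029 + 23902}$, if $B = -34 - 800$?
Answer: $\frac{623708513}{19873} \approx 31385.0$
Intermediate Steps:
$B = -834$ ($B = -34 - 800 = -834$)
$31385 + \frac{C + B}{-4029 + 23902} = 31385 + \frac{-4758 - 834}{-4029 + 23902} = 31385 - \frac{5592}{19873} = \frac{623708513}{19873}$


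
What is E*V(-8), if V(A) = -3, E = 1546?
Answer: -4638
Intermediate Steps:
E*V(-8) = 1546*(-3) = -4638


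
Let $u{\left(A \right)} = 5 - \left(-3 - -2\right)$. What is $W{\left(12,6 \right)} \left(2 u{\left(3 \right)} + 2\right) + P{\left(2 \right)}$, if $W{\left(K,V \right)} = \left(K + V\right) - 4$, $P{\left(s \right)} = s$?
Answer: $198$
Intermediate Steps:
$u{\left(A \right)} = 6$ ($u{\left(A \right)} = 5 - \left(-3 + 2\right) = 5 - -1 = 5 + 1 = 6$)
$W{\left(K,V \right)} = -4 + K + V$
$W{\left(12,6 \right)} \left(2 u{\left(3 \right)} + 2\right) + P{\left(2 \right)} = \left(-4 + 12 + 6\right) \left(2 \cdot 6 + 2\right) + 2 = 14 \left(12 + 2\right) + 2 = 14 \cdot 14 + 2 = 196 + 2 = 198$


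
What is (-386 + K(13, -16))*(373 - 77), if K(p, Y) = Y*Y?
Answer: -38480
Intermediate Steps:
K(p, Y) = Y²
(-386 + K(13, -16))*(373 - 77) = (-386 + (-16)²)*(373 - 77) = (-386 + 256)*296 = -130*296 = -38480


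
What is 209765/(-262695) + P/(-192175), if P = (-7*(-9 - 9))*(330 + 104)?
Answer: -10935360451/10096682325 ≈ -1.0831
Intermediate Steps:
P = 54684 (P = -7*(-18)*434 = 126*434 = 54684)
209765/(-262695) + P/(-192175) = 209765/(-262695) + 54684/(-192175) = 209765*(-1/262695) + 54684*(-1/192175) = -41953/52539 - 54684/192175 = -10935360451/10096682325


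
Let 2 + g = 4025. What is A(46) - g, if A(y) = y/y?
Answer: -4022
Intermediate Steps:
g = 4023 (g = -2 + 4025 = 4023)
A(y) = 1
A(46) - g = 1 - 1*4023 = 1 - 4023 = -4022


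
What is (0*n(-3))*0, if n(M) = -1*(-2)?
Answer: 0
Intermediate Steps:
n(M) = 2
(0*n(-3))*0 = (0*2)*0 = 0*0 = 0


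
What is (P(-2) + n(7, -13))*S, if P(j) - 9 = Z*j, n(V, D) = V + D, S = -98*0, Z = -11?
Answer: 0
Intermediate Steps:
S = 0
n(V, D) = D + V
P(j) = 9 - 11*j
(P(-2) + n(7, -13))*S = ((9 - 11*(-2)) + (-13 + 7))*0 = ((9 + 22) - 6)*0 = (31 - 6)*0 = 25*0 = 0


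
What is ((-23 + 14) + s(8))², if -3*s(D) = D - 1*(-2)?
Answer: 1369/9 ≈ 152.11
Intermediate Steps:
s(D) = -⅔ - D/3 (s(D) = -(D - 1*(-2))/3 = -(D + 2)/3 = -(2 + D)/3 = -⅔ - D/3)
((-23 + 14) + s(8))² = ((-23 + 14) + (-⅔ - ⅓*8))² = (-9 + (-⅔ - 8/3))² = (-9 - 10/3)² = (-37/3)² = 1369/9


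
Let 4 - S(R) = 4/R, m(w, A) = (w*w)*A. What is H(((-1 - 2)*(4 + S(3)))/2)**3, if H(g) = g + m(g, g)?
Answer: -1030301000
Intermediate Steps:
m(w, A) = A*w**2 (m(w, A) = w**2*A = A*w**2)
S(R) = 4 - 4/R
H(g) = g + g**3 (H(g) = g + g*g**2 = g + g**3)
H(((-1 - 2)*(4 + S(3)))/2)**3 = (((-1 - 2)*(4 + (4 - 4/3)))/2 + (((-1 - 2)*(4 + (4 - 4/3)))/2)**3)**3 = (-3*(4 + (4 - 4*1/3))*(1/2) + (-3*(4 + (4 - 4*1/3))*(1/2))**3)**3 = (-3*(4 + (4 - 4/3))*(1/2) + (-3*(4 + (4 - 4/3))*(1/2))**3)**3 = (-3*(4 + 8/3)*(1/2) + (-3*(4 + 8/3)*(1/2))**3)**3 = (-3*20/3*(1/2) + (-3*20/3*(1/2))**3)**3 = (-20*1/2 + (-20*1/2)**3)**3 = (-10 + (-10)**3)**3 = (-10 - 1000)**3 = (-1010)**3 = -1030301000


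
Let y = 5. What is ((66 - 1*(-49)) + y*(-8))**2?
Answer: 5625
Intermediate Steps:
((66 - 1*(-49)) + y*(-8))**2 = ((66 - 1*(-49)) + 5*(-8))**2 = ((66 + 49) - 40)**2 = (115 - 40)**2 = 75**2 = 5625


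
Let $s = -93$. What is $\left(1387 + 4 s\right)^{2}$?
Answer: $1030225$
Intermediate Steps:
$\left(1387 + 4 s\right)^{2} = \left(1387 + 4 \left(-93\right)\right)^{2} = \left(1387 - 372\right)^{2} = 1015^{2} = 1030225$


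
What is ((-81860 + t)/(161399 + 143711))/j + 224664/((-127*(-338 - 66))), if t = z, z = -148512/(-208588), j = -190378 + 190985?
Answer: 271190280679497028/61939766056668565 ≈ 4.3783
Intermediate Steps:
j = 607
z = 37128/52147 (z = -148512*(-1/208588) = 37128/52147 ≈ 0.71199)
t = 37128/52147 ≈ 0.71199
((-81860 + t)/(161399 + 143711))/j + 224664/((-127*(-338 - 66))) = ((-81860 + 37128/52147)/(161399 + 143711))/607 + 224664/((-127*(-338 - 66))) = -4268716292/52147/305110*(1/607) + 224664/((-127*(-404))) = -4268716292/52147*1/305110*(1/607) + 224664/51308 = -2134358146/7955285585*1/607 + 224664*(1/51308) = -2134358146/4828858350095 + 56166/12827 = 271190280679497028/61939766056668565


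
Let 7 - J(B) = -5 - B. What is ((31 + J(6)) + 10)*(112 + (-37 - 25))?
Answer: 2950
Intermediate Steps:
J(B) = 12 + B (J(B) = 7 - (-5 - B) = 7 + (5 + B) = 12 + B)
((31 + J(6)) + 10)*(112 + (-37 - 25)) = ((31 + (12 + 6)) + 10)*(112 + (-37 - 25)) = ((31 + 18) + 10)*(112 - 62) = (49 + 10)*50 = 59*50 = 2950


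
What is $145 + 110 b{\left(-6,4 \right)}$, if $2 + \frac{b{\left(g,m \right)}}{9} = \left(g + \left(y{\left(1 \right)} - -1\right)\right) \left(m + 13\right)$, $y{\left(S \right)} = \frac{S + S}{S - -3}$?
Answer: $-77570$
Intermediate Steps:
$y{\left(S \right)} = \frac{2 S}{3 + S}$ ($y{\left(S \right)} = \frac{2 S}{S + \left(-1 + 4\right)} = \frac{2 S}{S + 3} = \frac{2 S}{3 + S}$)
$b{\left(g,m \right)} = -18 + 9 \left(13 + m\right) \left(\frac{3}{2} + g\right)$ ($b{\left(g,m \right)} = -18 + 9 \left(g + \left(2 \cdot 1 \frac{1}{3 + 1} - -1\right)\right) \left(m + 13\right) = -18 + 9 \left(g + \left(2 \cdot 1 \cdot \frac{1}{4} + 1\right)\right) \left(13 + m\right) = -18 + 9 \left(g + \left(\frac{1}{2} + 1\right)\right) \left(13 + m\right) = -18 + 9 \left(g + \frac{3}{2}\right) \left(13 + m\right) = -18 + 9 \left(\frac{3}{2} + g\right) \left(13 + m\right) = -18 + 9 \left(13 + m\right) \left(\frac{3}{2} + g\right)$)
$145 + 110 b{\left(-6,4 \right)} = 145 + 110 \left(\frac{315}{2} + 117 \left(-6\right) + \frac{27}{2} \cdot 4 + 9 \left(-6\right) 4\right) = 145 + 110 \left(\frac{315}{2} - 702 + 54 - 216\right) = 145 + 110 \left(- \frac{1413}{2}\right) = 145 - 77715 = -77570$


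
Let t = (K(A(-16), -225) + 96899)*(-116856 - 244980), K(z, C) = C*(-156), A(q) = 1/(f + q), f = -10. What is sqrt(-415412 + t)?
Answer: 2*I*sqrt(11940601394) ≈ 2.1855e+5*I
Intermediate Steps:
A(q) = 1/(-10 + q)
K(z, C) = -156*C
t = -47761990164 (t = (-156*(-225) + 96899)*(-116856 - 244980) = (35100 + 96899)*(-361836) = 131999*(-361836) = -47761990164)
sqrt(-415412 + t) = sqrt(-415412 - 47761990164) = sqrt(-47762405576) = 2*I*sqrt(11940601394)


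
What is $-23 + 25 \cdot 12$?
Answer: $277$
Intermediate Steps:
$-23 + 25 \cdot 12 = -23 + 300 = 277$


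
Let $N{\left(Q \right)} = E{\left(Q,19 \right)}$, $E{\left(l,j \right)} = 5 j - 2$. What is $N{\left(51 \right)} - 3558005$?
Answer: $-3557912$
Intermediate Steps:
$E{\left(l,j \right)} = -2 + 5 j$
$N{\left(Q \right)} = 93$ ($N{\left(Q \right)} = -2 + 5 \cdot 19 = -2 + 95 = 93$)
$N{\left(51 \right)} - 3558005 = 93 - 3558005 = -3557912$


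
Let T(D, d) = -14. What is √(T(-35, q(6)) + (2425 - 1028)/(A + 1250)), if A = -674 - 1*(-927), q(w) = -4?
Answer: I*√3280715/501 ≈ 3.6153*I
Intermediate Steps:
A = 253 (A = -674 + 927 = 253)
√(T(-35, q(6)) + (2425 - 1028)/(A + 1250)) = √(-14 + (2425 - 1028)/(253 + 1250)) = √(-14 + 1397/1503) = √(-19645/1503) = I*√3280715/501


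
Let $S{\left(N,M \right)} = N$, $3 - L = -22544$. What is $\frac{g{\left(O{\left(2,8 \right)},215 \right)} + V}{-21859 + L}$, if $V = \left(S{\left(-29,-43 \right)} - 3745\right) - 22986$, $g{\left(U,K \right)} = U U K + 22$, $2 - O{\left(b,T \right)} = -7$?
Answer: $- \frac{9323}{688} \approx -13.551$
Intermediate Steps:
$O{\left(b,T \right)} = 9$ ($O{\left(b,T \right)} = 2 - -7 = 2 + 7 = 9$)
$L = 22547$ ($L = 3 - -22544 = 3 + 22544 = 22547$)
$g{\left(U,K \right)} = 22 + K U^{2}$ ($g{\left(U,K \right)} = U^{2} K + 22 = K U^{2} + 22 = 22 + K U^{2}$)
$V = -26760$ ($V = \left(-29 - 3745\right) - 22986 = -3774 - 22986 = -26760$)
$\frac{g{\left(O{\left(2,8 \right)},215 \right)} + V}{-21859 + L} = \frac{\left(22 + 215 \cdot 9^{2}\right) - 26760}{-21859 + 22547} = \frac{\left(22 + 215 \cdot 81\right) - 26760}{688} = \left(\left(22 + 17415\right) - 26760\right) \frac{1}{688} = \left(17437 - 26760\right) \frac{1}{688} = \left(-9323\right) \frac{1}{688} = - \frac{9323}{688}$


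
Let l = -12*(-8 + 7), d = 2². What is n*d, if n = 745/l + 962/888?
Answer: 758/3 ≈ 252.67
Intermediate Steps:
d = 4
l = 12 (l = -12*(-1) = 12)
n = 379/6 (n = 745/12 + 962/888 = 745*(1/12) + 962*(1/888) = 745/12 + 13/12 = 379/6 ≈ 63.167)
n*d = (379/6)*4 = 758/3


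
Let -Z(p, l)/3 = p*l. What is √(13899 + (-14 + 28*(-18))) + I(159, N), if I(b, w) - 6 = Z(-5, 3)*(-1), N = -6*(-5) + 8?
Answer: -39 + √13381 ≈ 76.676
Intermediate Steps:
Z(p, l) = -3*l*p (Z(p, l) = -3*p*l = -3*l*p)
N = 38 (N = 30 + 8 = 38)
I(b, w) = -39 (I(b, w) = 6 - 3*3*(-5)*(-1) = 6 + 45*(-1) = 6 - 45 = -39)
√(13899 + (-14 + 28*(-18))) + I(159, N) = √(13899 + (-14 + 28*(-18))) - 39 = √(13899 + (-14 - 504)) - 39 = √(13899 - 518) - 39 = √13381 - 39 = -39 + √13381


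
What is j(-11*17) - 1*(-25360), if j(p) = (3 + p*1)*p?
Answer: 59768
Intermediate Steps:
j(p) = p*(3 + p) (j(p) = (3 + p)*p = p*(3 + p))
j(-11*17) - 1*(-25360) = (-11*17)*(3 - 11*17) - 1*(-25360) = -187*(3 - 187) + 25360 = -187*(-184) + 25360 = 34408 + 25360 = 59768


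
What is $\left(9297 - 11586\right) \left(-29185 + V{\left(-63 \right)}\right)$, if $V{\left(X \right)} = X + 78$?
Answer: $66770130$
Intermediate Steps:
$V{\left(X \right)} = 78 + X$
$\left(9297 - 11586\right) \left(-29185 + V{\left(-63 \right)}\right) = \left(9297 - 11586\right) \left(-29185 + \left(78 - 63\right)\right) = - 2289 \left(-29185 + 15\right) = \left(-2289\right) \left(-29170\right) = 66770130$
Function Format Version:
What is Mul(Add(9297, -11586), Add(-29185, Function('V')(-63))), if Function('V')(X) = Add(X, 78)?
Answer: 66770130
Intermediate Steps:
Function('V')(X) = Add(78, X)
Mul(Add(9297, -11586), Add(-29185, Function('V')(-63))) = Mul(Add(9297, -11586), Add(-29185, Add(78, -63))) = Mul(-2289, Add(-29185, 15)) = Mul(-2289, -29170) = 66770130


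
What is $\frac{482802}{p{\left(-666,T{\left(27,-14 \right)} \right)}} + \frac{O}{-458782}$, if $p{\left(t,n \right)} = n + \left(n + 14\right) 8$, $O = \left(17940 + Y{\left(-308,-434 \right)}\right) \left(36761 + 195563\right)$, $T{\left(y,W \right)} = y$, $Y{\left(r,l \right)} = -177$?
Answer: $- \frac{3255243228}{426355} \approx -7635.1$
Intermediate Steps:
$O = 4126771212$ ($O = \left(17940 - 177\right) \left(36761 + 195563\right) = 17763 \cdot 232324 = 4126771212$)
$p{\left(t,n \right)} = 112 + 9 n$ ($p{\left(t,n \right)} = n + \left(14 + n\right) 8 = n + \left(112 + 8 n\right) = 112 + 9 n$)
$\frac{482802}{p{\left(-666,T{\left(27,-14 \right)} \right)}} + \frac{O}{-458782} = \frac{482802}{112 + 9 \cdot 27} + \frac{4126771212}{-458782} = \frac{482802}{112 + 243} + 4126771212 \left(- \frac{1}{458782}\right) = \frac{482802}{355} - \frac{10803066}{1201} = - \frac{3255243228}{426355}$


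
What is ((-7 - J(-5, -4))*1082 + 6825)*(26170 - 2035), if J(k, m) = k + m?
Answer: 216949515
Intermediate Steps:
((-7 - J(-5, -4))*1082 + 6825)*(26170 - 2035) = ((-7 - (-5 - 4))*1082 + 6825)*(26170 - 2035) = ((-7 - 1*(-9))*1082 + 6825)*24135 = ((-7 + 9)*1082 + 6825)*24135 = (2*1082 + 6825)*24135 = (2164 + 6825)*24135 = 8989*24135 = 216949515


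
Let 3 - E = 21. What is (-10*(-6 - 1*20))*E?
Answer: -4680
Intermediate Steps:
E = -18 (E = 3 - 1*21 = 3 - 21 = -18)
(-10*(-6 - 1*20))*E = -10*(-6 - 1*20)*(-18) = -10*(-6 - 20)*(-18) = -10*(-26)*(-18) = 260*(-18) = -4680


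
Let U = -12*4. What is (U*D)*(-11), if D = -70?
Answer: -36960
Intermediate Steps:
U = -48
(U*D)*(-11) = -48*(-70)*(-11) = 3360*(-11) = -36960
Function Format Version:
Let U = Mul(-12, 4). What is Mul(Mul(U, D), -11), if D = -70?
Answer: -36960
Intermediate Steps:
U = -48
Mul(Mul(U, D), -11) = Mul(Mul(-48, -70), -11) = Mul(3360, -11) = -36960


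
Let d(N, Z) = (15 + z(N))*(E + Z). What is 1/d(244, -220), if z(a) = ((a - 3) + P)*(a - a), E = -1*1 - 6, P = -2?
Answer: -1/3405 ≈ -0.00029369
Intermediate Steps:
E = -7 (E = -1 - 6 = -7)
z(a) = 0 (z(a) = ((a - 3) - 2)*(a - a) = ((-3 + a) - 2)*0 = (-5 + a)*0 = 0)
d(N, Z) = -105 + 15*Z (d(N, Z) = (15 + 0)*(-7 + Z) = 15*(-7 + Z) = -105 + 15*Z)
1/d(244, -220) = 1/(-105 + 15*(-220)) = 1/(-105 - 3300) = 1/(-3405) = -1/3405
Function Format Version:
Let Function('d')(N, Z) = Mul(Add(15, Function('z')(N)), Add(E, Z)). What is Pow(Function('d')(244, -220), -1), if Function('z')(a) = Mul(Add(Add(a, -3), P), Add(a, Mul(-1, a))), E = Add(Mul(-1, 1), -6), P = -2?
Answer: Rational(-1, 3405) ≈ -0.00029369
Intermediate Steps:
E = -7 (E = Add(-1, -6) = -7)
Function('z')(a) = 0 (Function('z')(a) = Mul(Add(Add(a, -3), -2), Add(a, Mul(-1, a))) = Mul(Add(Add(-3, a), -2), 0) = Mul(Add(-5, a), 0) = 0)
Function('d')(N, Z) = Add(-105, Mul(15, Z)) (Function('d')(N, Z) = Mul(Add(15, 0), Add(-7, Z)) = Mul(15, Add(-7, Z)) = Add(-105, Mul(15, Z)))
Pow(Function('d')(244, -220), -1) = Pow(Add(-105, Mul(15, -220)), -1) = Pow(Add(-105, -3300), -1) = Pow(-3405, -1) = Rational(-1, 3405)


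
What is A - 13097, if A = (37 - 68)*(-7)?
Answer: -12880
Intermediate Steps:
A = 217 (A = -31*(-7) = 217)
A - 13097 = 217 - 13097 = -12880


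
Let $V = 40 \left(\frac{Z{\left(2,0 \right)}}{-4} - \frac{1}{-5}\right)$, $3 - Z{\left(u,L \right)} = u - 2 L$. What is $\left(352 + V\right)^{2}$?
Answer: $122500$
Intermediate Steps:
$Z{\left(u,L \right)} = 3 - u + 2 L$ ($Z{\left(u,L \right)} = 3 - \left(u - 2 L\right) = 3 + \left(- u + 2 L\right) = 3 - u + 2 L$)
$V = -2$ ($V = 40 \left(\frac{3 - 2 + 2 \cdot 0}{-4} - \frac{1}{-5}\right) = 40 \left(\left(3 - 2 + 0\right) \left(- \frac{1}{4}\right) - - \frac{1}{5}\right) = 40 \left(1 \left(- \frac{1}{4}\right) + \frac{1}{5}\right) = 40 \left(- \frac{1}{4} + \frac{1}{5}\right) = 40 \left(- \frac{1}{20}\right) = -2$)
$\left(352 + V\right)^{2} = \left(352 - 2\right)^{2} = 350^{2} = 122500$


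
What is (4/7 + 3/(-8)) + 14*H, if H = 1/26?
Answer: 535/728 ≈ 0.73489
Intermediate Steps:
H = 1/26 ≈ 0.038462
(4/7 + 3/(-8)) + 14*H = (4/7 + 3/(-8)) + 14*(1/26) = (4*(⅐) + 3*(-⅛)) + 7/13 = (4/7 - 3/8) + 7/13 = 11/56 + 7/13 = 535/728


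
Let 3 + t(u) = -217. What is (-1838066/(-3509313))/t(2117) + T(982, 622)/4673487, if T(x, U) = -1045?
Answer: -82429549253/31650529040130 ≈ -0.0026044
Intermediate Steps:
t(u) = -220 (t(u) = -3 - 217 = -220)
(-1838066/(-3509313))/t(2117) + T(982, 622)/4673487 = -1838066/(-3509313)/(-220) - 1045/4673487 = -1838066*(-1/3509313)*(-1/220) - 1045*1/4673487 = (1838066/3509313)*(-1/220) - 55/245973 = -919033/386024430 - 55/245973 = -82429549253/31650529040130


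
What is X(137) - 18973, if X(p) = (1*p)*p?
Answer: -204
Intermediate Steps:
X(p) = p**2 (X(p) = p*p = p**2)
X(137) - 18973 = 137**2 - 18973 = 18769 - 18973 = -204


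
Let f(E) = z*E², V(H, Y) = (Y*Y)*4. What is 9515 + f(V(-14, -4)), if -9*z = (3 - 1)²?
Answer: 69251/9 ≈ 7694.6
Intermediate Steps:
V(H, Y) = 4*Y² (V(H, Y) = Y²*4 = 4*Y²)
z = -4/9 (z = -(3 - 1)²/9 = -⅑*2² = -⅑*4 = -4/9 ≈ -0.44444)
f(E) = -4*E²/9
9515 + f(V(-14, -4)) = 9515 - 4*(4*(-4)²)²/9 = 9515 - 4*(4*16)²/9 = 9515 - 4/9*64² = 9515 - 4/9*4096 = 9515 - 16384/9 = 69251/9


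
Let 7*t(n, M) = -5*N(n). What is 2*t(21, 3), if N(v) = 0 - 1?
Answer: 10/7 ≈ 1.4286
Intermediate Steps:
N(v) = -1
t(n, M) = 5/7 (t(n, M) = (-5*(-1))/7 = (1/7)*5 = 5/7)
2*t(21, 3) = 2*(5/7) = 10/7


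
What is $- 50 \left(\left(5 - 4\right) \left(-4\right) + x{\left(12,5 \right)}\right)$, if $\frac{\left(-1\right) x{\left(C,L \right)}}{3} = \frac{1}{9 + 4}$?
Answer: $\frac{2750}{13} \approx 211.54$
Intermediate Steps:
$x{\left(C,L \right)} = - \frac{3}{13}$ ($x{\left(C,L \right)} = - \frac{3}{9 + 4} = - \frac{3}{13}$)
$- 50 \left(\left(5 - 4\right) \left(-4\right) + x{\left(12,5 \right)}\right) = - 50 \left(\left(5 - 4\right) \left(-4\right) - \frac{3}{13}\right) = - 50 \left(1 \left(-4\right) - \frac{3}{13}\right) = - 50 \left(-4 - \frac{3}{13}\right) = \left(-50\right) \left(- \frac{55}{13}\right) = \frac{2750}{13}$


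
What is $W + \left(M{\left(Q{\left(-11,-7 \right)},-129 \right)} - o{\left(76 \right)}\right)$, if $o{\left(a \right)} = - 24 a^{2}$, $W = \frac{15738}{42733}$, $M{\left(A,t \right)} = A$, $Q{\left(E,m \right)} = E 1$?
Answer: $\frac{5923365067}{42733} \approx 1.3861 \cdot 10^{5}$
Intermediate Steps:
$Q{\left(E,m \right)} = E$
$W = \frac{15738}{42733}$ ($W = 15738 \cdot \frac{1}{42733} = \frac{15738}{42733} \approx 0.36829$)
$W + \left(M{\left(Q{\left(-11,-7 \right)},-129 \right)} - o{\left(76 \right)}\right) = \frac{15738}{42733} - \left(11 - 24 \cdot 76^{2}\right) = \frac{15738}{42733} - \left(11 - 138624\right) = \frac{15738}{42733} - -138613 = \frac{15738}{42733} + \left(-11 + 138624\right) = \frac{15738}{42733} + 138613 = \frac{5923365067}{42733}$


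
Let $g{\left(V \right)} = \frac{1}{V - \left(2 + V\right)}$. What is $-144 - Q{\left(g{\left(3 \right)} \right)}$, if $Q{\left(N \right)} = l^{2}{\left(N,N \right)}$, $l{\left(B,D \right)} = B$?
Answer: $- \frac{577}{4} \approx -144.25$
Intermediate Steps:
$g{\left(V \right)} = - \frac{1}{2}$ ($g{\left(V \right)} = \frac{1}{-2} = - \frac{1}{2}$)
$Q{\left(N \right)} = N^{2}$
$-144 - Q{\left(g{\left(3 \right)} \right)} = -144 - \left(- \frac{1}{2}\right)^{2} = -144 - \frac{1}{4} = - \frac{577}{4}$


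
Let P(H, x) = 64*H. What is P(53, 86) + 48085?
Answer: 51477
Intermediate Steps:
P(53, 86) + 48085 = 64*53 + 48085 = 3392 + 48085 = 51477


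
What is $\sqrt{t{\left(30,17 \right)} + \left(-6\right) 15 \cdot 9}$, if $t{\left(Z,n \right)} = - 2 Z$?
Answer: $i \sqrt{870} \approx 29.496 i$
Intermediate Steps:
$\sqrt{t{\left(30,17 \right)} + \left(-6\right) 15 \cdot 9} = \sqrt{\left(-2\right) 30 + \left(-6\right) 15 \cdot 9} = \sqrt{-60 - 810} = \sqrt{-870} = i \sqrt{870}$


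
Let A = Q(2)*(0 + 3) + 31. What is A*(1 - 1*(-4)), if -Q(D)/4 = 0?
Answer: 155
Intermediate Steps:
Q(D) = 0 (Q(D) = -4*0 = 0)
A = 31 (A = 0*(0 + 3) + 31 = 0*3 + 31 = 0 + 31 = 31)
A*(1 - 1*(-4)) = 31*(1 - 1*(-4)) = 31*(1 + 4) = 31*5 = 155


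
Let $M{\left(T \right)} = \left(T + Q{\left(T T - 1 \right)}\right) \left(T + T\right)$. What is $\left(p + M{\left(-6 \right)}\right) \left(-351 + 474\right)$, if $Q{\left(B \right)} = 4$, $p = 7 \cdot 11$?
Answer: $12423$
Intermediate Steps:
$p = 77$
$M{\left(T \right)} = 2 T \left(4 + T\right)$ ($M{\left(T \right)} = \left(T + 4\right) \left(T + T\right) = \left(4 + T\right) 2 T = 2 T \left(4 + T\right)$)
$\left(p + M{\left(-6 \right)}\right) \left(-351 + 474\right) = \left(77 + 2 \left(-6\right) \left(4 - 6\right)\right) \left(-351 + 474\right) = \left(77 + 2 \left(-6\right) \left(-2\right)\right) 123 = \left(77 + 24\right) 123 = 101 \cdot 123 = 12423$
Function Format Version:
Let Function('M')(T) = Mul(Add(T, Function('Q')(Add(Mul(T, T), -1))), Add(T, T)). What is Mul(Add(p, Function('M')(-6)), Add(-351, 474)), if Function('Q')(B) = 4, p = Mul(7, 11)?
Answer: 12423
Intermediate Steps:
p = 77
Function('M')(T) = Mul(2, T, Add(4, T)) (Function('M')(T) = Mul(Add(T, 4), Add(T, T)) = Mul(Add(4, T), Mul(2, T)) = Mul(2, T, Add(4, T)))
Mul(Add(p, Function('M')(-6)), Add(-351, 474)) = Mul(Add(77, Mul(2, -6, Add(4, -6))), Add(-351, 474)) = Mul(Add(77, Mul(2, -6, -2)), 123) = Mul(Add(77, 24), 123) = Mul(101, 123) = 12423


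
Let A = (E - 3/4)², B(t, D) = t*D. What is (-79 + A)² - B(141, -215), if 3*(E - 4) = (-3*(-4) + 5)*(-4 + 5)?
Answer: 628617169/20736 ≈ 30315.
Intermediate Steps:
E = 29/3 (E = 4 + ((-3*(-4) + 5)*(-4 + 5))/3 = 4 + ((12 + 5)*1)/3 = 4 + (17*1)/3 = 4 + (⅓)*17 = 4 + 17/3 = 29/3 ≈ 9.6667)
B(t, D) = D*t
A = 11449/144 (A = (29/3 - 3/4)² = (29/3 - 3*¼)² = (29/3 - ¾)² = (107/12)² = 11449/144 ≈ 79.507)
(-79 + A)² - B(141, -215) = (-79 + 11449/144)² - (-215)*141 = (73/144)² - 1*(-30315) = 5329/20736 + 30315 = 628617169/20736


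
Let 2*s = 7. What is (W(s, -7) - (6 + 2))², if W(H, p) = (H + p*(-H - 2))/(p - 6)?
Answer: 21316/169 ≈ 126.13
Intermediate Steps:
s = 7/2 (s = (½)*7 = 7/2 ≈ 3.5000)
W(H, p) = (H + p*(-2 - H))/(-6 + p)
(W(s, -7) - (6 + 2))² = ((7/2 - 2*(-7) - 1*7/2*(-7))/(-6 - 7) - (6 + 2))² = ((7/2 + 14 + 49/2)/(-13) - 1*8)² = (-1/13*42 - 8)² = (-42/13 - 8)² = (-146/13)² = 21316/169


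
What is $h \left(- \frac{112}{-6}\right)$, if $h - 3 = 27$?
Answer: $560$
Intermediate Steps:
$h = 30$ ($h = 3 + 27 = 30$)
$h \left(- \frac{112}{-6}\right) = 30 \left(- \frac{112}{-6}\right) = 30 \left(\left(-112\right) \left(- \frac{1}{6}\right)\right) = 30 \cdot \frac{56}{3} = 560$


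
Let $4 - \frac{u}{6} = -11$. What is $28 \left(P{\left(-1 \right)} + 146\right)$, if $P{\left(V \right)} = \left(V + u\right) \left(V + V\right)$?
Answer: $-896$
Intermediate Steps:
$u = 90$ ($u = 24 - -66 = 24 + 66 = 90$)
$P{\left(V \right)} = 2 V \left(90 + V\right)$ ($P{\left(V \right)} = \left(V + 90\right) \left(V + V\right) = \left(90 + V\right) 2 V = 2 V \left(90 + V\right)$)
$28 \left(P{\left(-1 \right)} + 146\right) = 28 \left(2 \left(-1\right) \left(90 - 1\right) + 146\right) = 28 \left(2 \left(-1\right) 89 + 146\right) = 28 \left(-178 + 146\right) = 28 \left(-32\right) = -896$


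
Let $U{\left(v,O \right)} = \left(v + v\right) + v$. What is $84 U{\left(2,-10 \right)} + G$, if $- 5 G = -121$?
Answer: $\frac{2641}{5} \approx 528.2$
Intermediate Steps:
$G = \frac{121}{5}$ ($G = \left(- \frac{1}{5}\right) \left(-121\right) = \frac{121}{5} \approx 24.2$)
$U{\left(v,O \right)} = 3 v$ ($U{\left(v,O \right)} = 2 v + v = 3 v$)
$84 U{\left(2,-10 \right)} + G = 84 \cdot 3 \cdot 2 + \frac{121}{5} = 84 \cdot 6 + \frac{121}{5} = 504 + \frac{121}{5} = \frac{2641}{5}$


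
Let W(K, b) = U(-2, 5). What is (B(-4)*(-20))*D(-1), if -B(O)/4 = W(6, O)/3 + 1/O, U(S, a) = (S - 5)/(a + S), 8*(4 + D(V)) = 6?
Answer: 2405/9 ≈ 267.22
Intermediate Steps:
D(V) = -13/4 (D(V) = -4 + (⅛)*6 = -4 + ¾ = -13/4)
U(S, a) = (-5 + S)/(S + a)
W(K, b) = -7/3 (W(K, b) = (-5 - 2)/(-2 + 5) = -7/3)
B(O) = 28/9 - 4/O (B(O) = -4*(-7/3/3 + 1/O) = -4*(-7/3*⅓ + 1/O) = -4*(-7/9 + 1/O) = 28/9 - 4/O)
(B(-4)*(-20))*D(-1) = ((28/9 - 4/(-4))*(-20))*(-13/4) = ((28/9 - 4*(-¼))*(-20))*(-13/4) = ((28/9 + 1)*(-20))*(-13/4) = ((37/9)*(-20))*(-13/4) = -740/9*(-13/4) = 2405/9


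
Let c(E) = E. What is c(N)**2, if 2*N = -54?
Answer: 729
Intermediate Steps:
N = -27 (N = (1/2)*(-54) = -27)
c(N)**2 = (-27)**2 = 729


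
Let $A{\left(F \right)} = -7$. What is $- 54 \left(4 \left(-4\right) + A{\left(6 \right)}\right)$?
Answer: $1242$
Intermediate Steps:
$- 54 \left(4 \left(-4\right) + A{\left(6 \right)}\right) = - 54 \left(4 \left(-4\right) - 7\right) = - 54 \left(-16 - 7\right) = \left(-54\right) \left(-23\right) = 1242$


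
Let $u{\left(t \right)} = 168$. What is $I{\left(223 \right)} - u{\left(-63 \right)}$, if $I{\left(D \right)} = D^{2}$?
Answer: $49561$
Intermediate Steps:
$I{\left(223 \right)} - u{\left(-63 \right)} = 223^{2} - 168 = 49729 - 168 = 49561$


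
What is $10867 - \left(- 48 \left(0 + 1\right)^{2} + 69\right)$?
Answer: $10846$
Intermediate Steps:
$10867 - \left(- 48 \left(0 + 1\right)^{2} + 69\right) = 10867 - \left(- 48 \cdot 1^{2} + 69\right) = 10867 - \left(\left(-48\right) 1 + 69\right) = 10867 - \left(-48 + 69\right) = 10867 - 21 = 10846$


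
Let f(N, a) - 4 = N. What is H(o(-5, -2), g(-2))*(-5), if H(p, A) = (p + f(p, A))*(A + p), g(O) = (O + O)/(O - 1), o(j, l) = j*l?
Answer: -1360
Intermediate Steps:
f(N, a) = 4 + N
g(O) = 2*O/(-1 + O) (g(O) = (2*O)/(-1 + O) = 2*O/(-1 + O))
H(p, A) = (4 + 2*p)*(A + p) (H(p, A) = (p + (4 + p))*(A + p) = (4 + 2*p)*(A + p))
H(o(-5, -2), g(-2))*(-5) = (2*(-5*(-2))**2 + 4*(2*(-2)/(-1 - 2)) + 4*(-5*(-2)) + 2*(2*(-2)/(-1 - 2))*(-5*(-2)))*(-5) = (2*10**2 + 4*(2*(-2)/(-3)) + 4*10 + 2*(2*(-2)/(-3))*10)*(-5) = (2*100 + 4*(2*(-2)*(-1/3)) + 40 + 2*(2*(-2)*(-1/3))*10)*(-5) = (200 + 4*(4/3) + 40 + 2*(4/3)*10)*(-5) = (200 + 16/3 + 40 + 80/3)*(-5) = 272*(-5) = -1360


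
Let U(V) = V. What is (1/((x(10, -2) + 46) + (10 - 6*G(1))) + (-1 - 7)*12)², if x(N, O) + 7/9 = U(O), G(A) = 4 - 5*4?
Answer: 16620108561/1803649 ≈ 9214.7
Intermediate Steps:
G(A) = -16 (G(A) = 4 - 1*20 = 4 - 20 = -16)
x(N, O) = -7/9 + O
(1/((x(10, -2) + 46) + (10 - 6*G(1))) + (-1 - 7)*12)² = (1/(((-7/9 - 2) + 46) + (10 - 6*(-16))) + (-1 - 7)*12)² = (1/((-25/9 + 46) + (10 + 96)) - 8*12)² = (1/(389/9 + 106) - 96)² = (1/(1343/9) - 96)² = (9/1343 - 96)² = (-128919/1343)² = 16620108561/1803649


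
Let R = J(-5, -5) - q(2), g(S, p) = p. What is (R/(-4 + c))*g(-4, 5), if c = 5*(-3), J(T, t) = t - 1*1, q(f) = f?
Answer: 40/19 ≈ 2.1053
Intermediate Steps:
J(T, t) = -1 + t (J(T, t) = t - 1 = -1 + t)
R = -8 (R = (-1 - 5) - 1*2 = -6 - 2 = -8)
c = -15
(R/(-4 + c))*g(-4, 5) = (-8/(-4 - 15))*5 = (-8/(-19))*5 = -1/19*(-8)*5 = (8/19)*5 = 40/19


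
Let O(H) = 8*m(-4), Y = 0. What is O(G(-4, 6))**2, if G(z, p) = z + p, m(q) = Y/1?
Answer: 0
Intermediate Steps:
m(q) = 0 (m(q) = 0/1 = 0*1 = 0)
G(z, p) = p + z
O(H) = 0 (O(H) = 8*0 = 0)
O(G(-4, 6))**2 = 0**2 = 0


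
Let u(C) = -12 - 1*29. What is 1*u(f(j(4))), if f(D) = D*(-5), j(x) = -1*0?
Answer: -41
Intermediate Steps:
j(x) = 0
f(D) = -5*D
u(C) = -41 (u(C) = -12 - 29 = -41)
1*u(f(j(4))) = 1*(-41) = -41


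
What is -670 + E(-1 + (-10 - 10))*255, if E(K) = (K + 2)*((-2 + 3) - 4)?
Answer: 13865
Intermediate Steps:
E(K) = -6 - 3*K (E(K) = (2 + K)*(1 - 4) = (2 + K)*(-3) = -6 - 3*K)
-670 + E(-1 + (-10 - 10))*255 = -670 + (-6 - 3*(-1 + (-10 - 10)))*255 = -670 + (-6 - 3*(-1 - 20))*255 = -670 + (-6 - 3*(-21))*255 = -670 + (-6 + 63)*255 = -670 + 57*255 = -670 + 14535 = 13865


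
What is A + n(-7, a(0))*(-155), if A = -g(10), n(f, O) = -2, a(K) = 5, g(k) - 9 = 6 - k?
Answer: 305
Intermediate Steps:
g(k) = 15 - k (g(k) = 9 + (6 - k) = 15 - k)
A = -5 (A = -(15 - 1*10) = -(15 - 10) = -1*5 = -5)
A + n(-7, a(0))*(-155) = -5 - 2*(-155) = -5 + 310 = 305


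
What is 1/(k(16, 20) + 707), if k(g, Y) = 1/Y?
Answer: 20/14141 ≈ 0.0014143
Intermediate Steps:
1/(k(16, 20) + 707) = 1/(1/20 + 707) = 1/(14141/20) = 20/14141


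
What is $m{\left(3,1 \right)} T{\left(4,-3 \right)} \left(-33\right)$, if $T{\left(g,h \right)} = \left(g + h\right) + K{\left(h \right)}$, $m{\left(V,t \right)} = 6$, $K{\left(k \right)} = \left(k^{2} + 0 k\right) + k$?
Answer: $-1386$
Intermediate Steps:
$K{\left(k \right)} = k + k^{2}$ ($K{\left(k \right)} = \left(k^{2} + 0\right) + k = k^{2} + k = k + k^{2}$)
$T{\left(g,h \right)} = g + h + h \left(1 + h\right)$ ($T{\left(g,h \right)} = \left(g + h\right) + h \left(1 + h\right) = g + h + h \left(1 + h\right)$)
$m{\left(3,1 \right)} T{\left(4,-3 \right)} \left(-33\right) = 6 \left(4 - 3 - 3 \left(1 - 3\right)\right) \left(-33\right) = 6 \left(4 - 3 - -6\right) \left(-33\right) = 6 \left(4 - 3 + 6\right) \left(-33\right) = 6 \cdot 7 \left(-33\right) = 42 \left(-33\right) = -1386$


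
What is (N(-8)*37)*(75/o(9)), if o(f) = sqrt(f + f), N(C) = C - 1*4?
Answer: -5550*sqrt(2) ≈ -7848.9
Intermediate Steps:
N(C) = -4 + C (N(C) = C - 4 = -4 + C)
o(f) = sqrt(2)*sqrt(f) (o(f) = sqrt(2*f) = sqrt(2)*sqrt(f))
(N(-8)*37)*(75/o(9)) = ((-4 - 8)*37)*(75/((sqrt(2)*sqrt(9)))) = (-12*37)*(75/((sqrt(2)*3))) = -33300/(3*sqrt(2)) = -33300*sqrt(2)/6 = -5550*sqrt(2)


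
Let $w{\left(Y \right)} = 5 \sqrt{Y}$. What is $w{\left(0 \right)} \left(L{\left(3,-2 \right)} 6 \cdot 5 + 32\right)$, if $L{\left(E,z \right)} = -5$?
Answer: $0$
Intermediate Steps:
$w{\left(0 \right)} \left(L{\left(3,-2 \right)} 6 \cdot 5 + 32\right) = 5 \sqrt{0} \left(\left(-5\right) 6 \cdot 5 + 32\right) = 5 \cdot 0 \left(\left(-30\right) 5 + 32\right) = 0 \left(-150 + 32\right) = 0 \left(-118\right) = 0$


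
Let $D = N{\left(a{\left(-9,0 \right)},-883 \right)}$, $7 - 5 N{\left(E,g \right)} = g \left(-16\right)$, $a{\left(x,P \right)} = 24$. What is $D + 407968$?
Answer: $\frac{2025719}{5} \approx 4.0514 \cdot 10^{5}$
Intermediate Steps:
$N{\left(E,g \right)} = \frac{7}{5} + \frac{16 g}{5}$ ($N{\left(E,g \right)} = \frac{7}{5} - \frac{g \left(-16\right)}{5} = \frac{7}{5} - \frac{\left(-16\right) g}{5} = \frac{7}{5} + \frac{16 g}{5}$)
$D = - \frac{14121}{5}$ ($D = \frac{7}{5} + \frac{16}{5} \left(-883\right) = \frac{7}{5} - \frac{14128}{5} = - \frac{14121}{5} \approx -2824.2$)
$D + 407968 = - \frac{14121}{5} + 407968 = \frac{2025719}{5}$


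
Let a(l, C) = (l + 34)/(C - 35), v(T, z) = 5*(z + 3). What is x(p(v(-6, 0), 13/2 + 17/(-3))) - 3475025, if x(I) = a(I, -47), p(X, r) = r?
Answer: -1709712509/492 ≈ -3.4750e+6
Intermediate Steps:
v(T, z) = 15 + 5*z (v(T, z) = 5*(3 + z) = 15 + 5*z)
a(l, C) = (34 + l)/(-35 + C)
x(I) = -17/41 - I/82 (x(I) = (34 + I)/(-35 - 47) = (34 + I)/(-82) = -(34 + I)/82 = -17/41 - I/82)
x(p(v(-6, 0), 13/2 + 17/(-3))) - 3475025 = (-17/41 - (13/2 + 17/(-3))/82) - 3475025 = (-17/41 - (13*(½) + 17*(-⅓))/82) - 3475025 = (-17/41 - (13/2 - 17/3)/82) - 3475025 = (-17/41 - 1/82*⅚) - 3475025 = (-17/41 - 5/492) - 3475025 = -209/492 - 3475025 = -1709712509/492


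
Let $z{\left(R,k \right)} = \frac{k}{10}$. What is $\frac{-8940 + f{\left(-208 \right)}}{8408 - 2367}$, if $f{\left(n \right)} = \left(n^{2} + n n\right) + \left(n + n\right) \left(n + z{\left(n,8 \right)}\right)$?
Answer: $\frac{116988}{4315} \approx 27.112$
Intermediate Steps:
$z{\left(R,k \right)} = \frac{k}{10}$ ($z{\left(R,k \right)} = k \frac{1}{10} = \frac{k}{10}$)
$f{\left(n \right)} = 2 n^{2} + 2 n \left(\frac{4}{5} + n\right)$ ($f{\left(n \right)} = \left(n^{2} + n n\right) + \left(n + n\right) \left(n + \frac{1}{10} \cdot 8\right) = \left(n^{2} + n^{2}\right) + 2 n \left(n + \frac{4}{5}\right) = 2 n^{2} + 2 n \left(\frac{4}{5} + n\right)$)
$\frac{-8940 + f{\left(-208 \right)}}{8408 - 2367} = \frac{-8940 + \frac{4}{5} \left(-208\right) \left(2 + 5 \left(-208\right)\right)}{8408 - 2367} = \frac{-8940 + \frac{4}{5} \left(-208\right) \left(2 - 1040\right)}{6041} = \left(-8940 + \frac{4}{5} \left(-208\right) \left(-1038\right)\right) \frac{1}{6041} = \left(-8940 + \frac{863616}{5}\right) \frac{1}{6041} = \frac{818916}{5} \cdot \frac{1}{6041} = \frac{116988}{4315}$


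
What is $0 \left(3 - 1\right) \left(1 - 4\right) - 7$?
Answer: $-7$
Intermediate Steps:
$0 \left(3 - 1\right) \left(1 - 4\right) - 7 = 0 \cdot 2 \left(-3\right) - 7 = 0 \left(-3\right) - 7 = 0 - 7 = -7$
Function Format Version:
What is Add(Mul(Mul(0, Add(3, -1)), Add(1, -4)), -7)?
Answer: -7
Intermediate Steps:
Add(Mul(Mul(0, Add(3, -1)), Add(1, -4)), -7) = Add(Mul(Mul(0, 2), -3), -7) = Add(Mul(0, -3), -7) = Add(0, -7) = -7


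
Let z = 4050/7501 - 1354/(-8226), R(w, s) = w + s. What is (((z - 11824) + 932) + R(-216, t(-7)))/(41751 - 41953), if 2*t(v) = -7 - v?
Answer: 342677981377/6232025826 ≈ 54.987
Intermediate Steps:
t(v) = -7/2 - v/2 (t(v) = (-7 - v)/2 = -7/2 - v/2)
R(w, s) = s + w
z = 21735827/30851613 (z = 4050*(1/7501) - 1354*(-1/8226) = 4050/7501 + 677/4113 = 21735827/30851613 ≈ 0.70453)
(((z - 11824) + 932) + R(-216, t(-7)))/(41751 - 41953) = (((21735827/30851613 - 11824) + 932) + ((-7/2 - ½*(-7)) - 216))/(41751 - 41953) = ((-364767736285/30851613 + 932) + ((-7/2 + 7/2) - 216))/(-202) = (-336014032969/30851613 + (0 - 216))*(-1/202) = (-336014032969/30851613 - 216)*(-1/202) = -342677981377/30851613*(-1/202) = 342677981377/6232025826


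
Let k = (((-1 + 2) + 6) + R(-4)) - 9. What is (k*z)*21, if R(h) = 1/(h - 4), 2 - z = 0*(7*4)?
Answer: -357/4 ≈ -89.250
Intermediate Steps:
z = 2 (z = 2 - 0*7*4 = 2 - 0*28 = 2 - 1*0 = 2 + 0 = 2)
R(h) = 1/(-4 + h)
k = -17/8 (k = (((-1 + 2) + 6) + 1/(-4 - 4)) - 9 = ((1 + 6) + 1/(-8)) - 9 = (7 - 1/8) - 9 = 55/8 - 9 = -17/8 ≈ -2.1250)
(k*z)*21 = -17/8*2*21 = -17/4*21 = -357/4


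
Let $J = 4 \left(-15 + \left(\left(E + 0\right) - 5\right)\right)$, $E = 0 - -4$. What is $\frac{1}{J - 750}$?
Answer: $- \frac{1}{814} \approx -0.0012285$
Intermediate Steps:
$E = 4$ ($E = 0 + 4 = 4$)
$J = -64$ ($J = 4 \left(-15 + \left(\left(4 + 0\right) - 5\right)\right) = 4 \left(-15 + \left(4 - 5\right)\right) = 4 \left(-15 - 1\right) = 4 \left(-16\right) = -64$)
$\frac{1}{J - 750} = \frac{1}{-64 - 750} = \frac{1}{-814} = - \frac{1}{814}$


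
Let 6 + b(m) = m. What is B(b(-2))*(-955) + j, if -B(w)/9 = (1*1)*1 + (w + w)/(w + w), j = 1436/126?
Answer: 1083688/63 ≈ 17201.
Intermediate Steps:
b(m) = -6 + m
j = 718/63 (j = 1436*(1/126) = 718/63 ≈ 11.397)
B(w) = -18 (B(w) = -9*((1*1)*1 + (w + w)/(w + w)) = -9*(1*1 + (2*w)/((2*w))) = -9*(1 + (2*w)*(1/(2*w))) = -9*(1 + 1) = -9*2 = -18)
B(b(-2))*(-955) + j = -18*(-955) + 718/63 = 17190 + 718/63 = 1083688/63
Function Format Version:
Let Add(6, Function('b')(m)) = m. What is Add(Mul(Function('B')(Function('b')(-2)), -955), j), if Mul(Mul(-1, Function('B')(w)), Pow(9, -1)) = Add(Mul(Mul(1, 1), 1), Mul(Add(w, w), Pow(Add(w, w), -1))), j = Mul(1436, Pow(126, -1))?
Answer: Rational(1083688, 63) ≈ 17201.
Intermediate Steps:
Function('b')(m) = Add(-6, m)
j = Rational(718, 63) (j = Mul(1436, Rational(1, 126)) = Rational(718, 63) ≈ 11.397)
Function('B')(w) = -18 (Function('B')(w) = Mul(-9, Add(Mul(Mul(1, 1), 1), Mul(Add(w, w), Pow(Add(w, w), -1)))) = Mul(-9, Add(Mul(1, 1), Mul(Mul(2, w), Pow(Mul(2, w), -1)))) = Mul(-9, Add(1, Mul(Mul(2, w), Mul(Rational(1, 2), Pow(w, -1))))) = Mul(-9, Add(1, 1)) = Mul(-9, 2) = -18)
Add(Mul(Function('B')(Function('b')(-2)), -955), j) = Add(Mul(-18, -955), Rational(718, 63)) = Add(17190, Rational(718, 63)) = Rational(1083688, 63)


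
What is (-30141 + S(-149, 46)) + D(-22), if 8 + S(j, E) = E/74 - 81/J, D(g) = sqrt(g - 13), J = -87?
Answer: -32348211/1073 + I*sqrt(35) ≈ -30147.0 + 5.9161*I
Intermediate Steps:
D(g) = sqrt(-13 + g)
S(j, E) = -205/29 + E/74 (S(j, E) = -8 + (E/74 - 81/(-87)) = -8 + (E*(1/74) - 81*(-1/87)) = -8 + (E/74 + 27/29) = -8 + (27/29 + E/74) = -205/29 + E/74)
(-30141 + S(-149, 46)) + D(-22) = (-30141 + (-205/29 + (1/74)*46)) + sqrt(-13 - 22) = (-30141 + (-205/29 + 23/37)) + sqrt(-35) = (-30141 - 6918/1073) + I*sqrt(35) = -32348211/1073 + I*sqrt(35)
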